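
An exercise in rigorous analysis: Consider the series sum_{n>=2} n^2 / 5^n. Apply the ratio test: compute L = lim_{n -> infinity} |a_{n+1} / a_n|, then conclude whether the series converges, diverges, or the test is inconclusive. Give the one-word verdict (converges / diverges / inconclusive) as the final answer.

Let a_n denote the general term. Form the ratio a_{n+1}/a_n and simplify:
a_{n+1}/a_n = (n + 1)^2/(5*n^2)
Take the limit as n -> infinity: L = 1/5.
Since L = 1/5 < 1, the ratio test implies the series converges.

converges


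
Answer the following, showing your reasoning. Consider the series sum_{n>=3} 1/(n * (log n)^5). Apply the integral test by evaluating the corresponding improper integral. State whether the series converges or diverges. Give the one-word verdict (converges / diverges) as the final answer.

Let f(x) = 1/(x*log(x)^5). Then f is positive, continuous, and decreasing on [3, infinity), so the integral test applies.
Compute the improper integral int_{3}^infinity f(x) dx:
  antiderivative F(x) = -1/(4*log(x)^4).
  F(x) -> 0 as x -> infinity.  int = 0 - F(3) = 1/(4*log(3)^4) < infinity. By the integral test, the series converges.

converges


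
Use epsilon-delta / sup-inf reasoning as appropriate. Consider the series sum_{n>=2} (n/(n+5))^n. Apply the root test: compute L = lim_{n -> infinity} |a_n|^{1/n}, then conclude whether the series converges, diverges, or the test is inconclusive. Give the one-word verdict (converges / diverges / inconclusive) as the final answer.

Let a_n denote the general term. Form |a_n|^(1/n) and simplify:
|a_n|^(1/n) = n/(n + 5)
Take the limit as n -> infinity: L = 1.
Since L = 1, the root test is inconclusive. (In fact a_n = (n/(n+5))^n -> e^(-5) != 0, so the nth-term test shows divergence; but the root test itself gives no conclusion.)

inconclusive


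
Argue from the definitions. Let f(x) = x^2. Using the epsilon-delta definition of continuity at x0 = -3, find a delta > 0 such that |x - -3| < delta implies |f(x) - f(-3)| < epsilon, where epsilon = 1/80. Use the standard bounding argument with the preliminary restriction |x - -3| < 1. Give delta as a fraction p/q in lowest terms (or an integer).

Factor: |x^2 - (-3)^2| = |x - -3| * |x + -3|.
Impose |x - -3| < 1 first. Then |x + -3| = |(x - -3) + 2*(-3)| <= |x - -3| + 2*|-3| < 1 + 6 = 7.
So |x^2 - (-3)^2| < delta * 7.
We need delta * 7 <= 1/80, i.e. delta <= 1/80/7 = 1/560.
Since 1/560 < 1, this is tighter than 1; take delta = 1/560.
So delta = 1/560 works.

1/560


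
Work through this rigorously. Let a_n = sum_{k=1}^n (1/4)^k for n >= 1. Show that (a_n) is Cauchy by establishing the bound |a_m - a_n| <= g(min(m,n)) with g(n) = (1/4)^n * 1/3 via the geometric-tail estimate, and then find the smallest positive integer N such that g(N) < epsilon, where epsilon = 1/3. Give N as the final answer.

For m > n >= 1: |a_m - a_n| = sum_{k=n+1}^m (1/4)^k < sum_{k=n+1}^infinity (1/4)^k = (1/4)^(n+1) / (1 - 1/4) = (1/4)^n * (1/4) * (4/3) = (1/4)^n * 1/3.
So g(n) = (1/4)^n / 3. Since g(n) -> 0, (a_n) is Cauchy.
Now solve g(N) < 1/3: (1/4)^N / 3 < 1/3 <=> 4^N > 1 / (3 * 1/3) = 1.
Check powers of 4: 4^0 = 1 <= 1, 4^1 = 4 > 1.
So the smallest such N is 1. Check: g(1) = 1/(3 * 4) = 1/12 < 1/3.

1


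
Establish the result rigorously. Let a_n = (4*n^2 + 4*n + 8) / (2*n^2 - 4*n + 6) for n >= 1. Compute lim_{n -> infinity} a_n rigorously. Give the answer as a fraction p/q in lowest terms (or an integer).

Divide numerator and denominator by n^2, the highest power:
numerator / n^2 = 4 + 4/n + 8/n^2
denominator / n^2 = 2 - 4/n + 6/n^2
As n -> infinity, all terms of the form c/n^k (k >= 1) tend to 0.
So numerator / n^2 -> 4 and denominator / n^2 -> 2.
Therefore lim a_n = 2.

2


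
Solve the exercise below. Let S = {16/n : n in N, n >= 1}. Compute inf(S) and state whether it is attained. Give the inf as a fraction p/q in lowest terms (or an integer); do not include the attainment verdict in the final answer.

Analysis:
- Values: 16, 8, 16/3, 4, ... strictly decreasing.
- The maximum is 16 (n=1); sup = 16 (attained).
- The set is bounded below by 0; 16/n -> 0 so 0 is the greatest lower bound.
- 0 is not in the set, so inf = 0 is not attained.
Conclusion: inf(S) = 0, not attained in S.

0


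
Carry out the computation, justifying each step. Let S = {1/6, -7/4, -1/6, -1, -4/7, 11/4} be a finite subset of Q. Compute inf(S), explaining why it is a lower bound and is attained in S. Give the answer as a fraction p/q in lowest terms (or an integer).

S is finite, so inf(S) = min(S).
Sorted increasing:
-7/4, -1, -4/7, -1/6, 1/6, 11/4
The extremum is -7/4.
For every x in S, x >= -7/4. And -7/4 is in S, so it is attained.
Therefore inf(S) = -7/4.

-7/4


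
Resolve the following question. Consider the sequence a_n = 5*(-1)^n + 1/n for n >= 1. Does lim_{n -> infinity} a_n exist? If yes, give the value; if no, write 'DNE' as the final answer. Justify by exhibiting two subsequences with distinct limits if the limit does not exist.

Examine the behaviour of a_n along subsequences.
a_{2k} = 5 + 1/(2k) -> 5. a_{2k+1} = -5 + 1/(2k+1) -> -5.
Since these two subsequential limits are 5 and -5, distinct, the full sequence cannot converge (a convergent sequence has all subsequences tending to the same limit). So lim a_n does not exist.

DNE


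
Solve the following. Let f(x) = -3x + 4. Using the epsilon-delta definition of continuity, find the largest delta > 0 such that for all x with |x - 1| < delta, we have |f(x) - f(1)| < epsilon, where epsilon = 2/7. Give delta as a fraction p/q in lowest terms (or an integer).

We compute f(1) = -3*(1) + 4 = 1.
|f(x) - f(1)| = |-3x + 4 - (1)| = |-3(x - 1)| = 3|x - 1|.
We need 3|x - 1| < 2/7, i.e. |x - 1| < 2/7 / 3 = 2/21.
So any delta <= 2/21 works. Conversely, if delta > 2/21, then x = 1 + 2/21 satisfies |x - 1| = 2/21 < delta but |f(x) - f(1)| = 3 * 2/21 = 2/7, which is not < 2/7; so no larger delta works.
Hence the largest such delta is 2/21.

2/21


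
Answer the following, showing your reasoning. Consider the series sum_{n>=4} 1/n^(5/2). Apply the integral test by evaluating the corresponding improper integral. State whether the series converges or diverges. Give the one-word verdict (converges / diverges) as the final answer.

Let f(x) = x^(-5/2). Then f is positive, continuous, and decreasing on [4, infinity), so the integral test applies.
Compute the improper integral int_{4}^infinity f(x) dx:
  antiderivative F(x) = -2/(3*x^(3/2)).
  As x -> infinity, F(x) -> 0 (since p = 5/2 > 1).
  So int = F(infinity) - F(4) = 0 - (-1/12) = 1/12.
  Finite, so by the integral test, the series converges.

converges


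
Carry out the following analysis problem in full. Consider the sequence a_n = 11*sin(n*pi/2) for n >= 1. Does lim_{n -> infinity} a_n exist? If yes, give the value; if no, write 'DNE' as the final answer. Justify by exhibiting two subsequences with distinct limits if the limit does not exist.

Examine the behaviour of a_n along subsequences.
a_{4k+1} = 11*sin(pi/2 + 2k*pi) = 11 -> 11. a_{4k+3} = 11*sin(3pi/2 + 2k*pi) = -11 -> -11.
Since these two subsequential limits are 11 and -11, distinct, the full sequence cannot converge (a convergent sequence has all subsequences tending to the same limit). So lim a_n does not exist.

DNE


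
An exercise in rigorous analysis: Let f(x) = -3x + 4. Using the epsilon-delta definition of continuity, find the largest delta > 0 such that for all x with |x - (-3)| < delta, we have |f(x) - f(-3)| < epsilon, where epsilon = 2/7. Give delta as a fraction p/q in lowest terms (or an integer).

We compute f(-3) = -3*(-3) + 4 = 13.
|f(x) - f(-3)| = |-3x + 4 - (13)| = |-3(x - (-3))| = 3|x - (-3)|.
We need 3|x - (-3)| < 2/7, i.e. |x - (-3)| < 2/7 / 3 = 2/21.
So any delta <= 2/21 works. Conversely, if delta > 2/21, then x = -3 + 2/21 satisfies |x - (-3)| = 2/21 < delta but |f(x) - f(-3)| = 3 * 2/21 = 2/7, which is not < 2/7; so no larger delta works.
Hence the largest such delta is 2/21.

2/21


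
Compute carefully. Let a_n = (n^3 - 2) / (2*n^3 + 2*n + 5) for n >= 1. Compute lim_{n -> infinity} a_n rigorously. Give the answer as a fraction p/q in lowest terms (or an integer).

Divide numerator and denominator by n^3, the highest power:
numerator / n^3 = 1 - 2/n^3
denominator / n^3 = 2 + 2/n^2 + 5/n^3
As n -> infinity, all terms of the form c/n^k (k >= 1) tend to 0.
So numerator / n^3 -> 1 and denominator / n^3 -> 2.
Therefore lim a_n = 1/2.

1/2


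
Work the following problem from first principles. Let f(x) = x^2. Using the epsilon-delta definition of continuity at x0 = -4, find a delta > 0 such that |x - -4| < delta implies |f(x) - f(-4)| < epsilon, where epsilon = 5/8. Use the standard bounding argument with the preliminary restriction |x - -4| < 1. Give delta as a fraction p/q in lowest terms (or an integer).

Factor: |x^2 - (-4)^2| = |x - -4| * |x + -4|.
Impose |x - -4| < 1 first. Then |x + -4| = |(x - -4) + 2*(-4)| <= |x - -4| + 2*|-4| < 1 + 8 = 9.
So |x^2 - (-4)^2| < delta * 9.
We need delta * 9 <= 5/8, i.e. delta <= 5/8/9 = 5/72.
Since 5/72 < 1, this is tighter than 1; take delta = 5/72.
So delta = 5/72 works.

5/72


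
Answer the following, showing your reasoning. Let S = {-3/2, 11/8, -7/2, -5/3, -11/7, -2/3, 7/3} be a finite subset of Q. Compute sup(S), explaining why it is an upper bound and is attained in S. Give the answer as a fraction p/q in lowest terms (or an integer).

S is finite, so sup(S) = max(S).
Sorted decreasing:
7/3, 11/8, -2/3, -3/2, -11/7, -5/3, -7/2
The extremum is 7/3.
For every x in S, x <= 7/3. And 7/3 is in S, so it is attained.
Therefore sup(S) = 7/3.

7/3


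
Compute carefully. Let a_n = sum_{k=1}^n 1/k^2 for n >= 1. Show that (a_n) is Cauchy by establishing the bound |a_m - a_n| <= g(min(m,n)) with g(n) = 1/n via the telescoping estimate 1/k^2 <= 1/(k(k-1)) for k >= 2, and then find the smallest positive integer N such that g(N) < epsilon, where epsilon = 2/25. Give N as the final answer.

For m > n >= 1: |a_m - a_n| = sum_{k=n+1}^m 1/k^2.
Use 1/k^2 <= 1/(k(k-1)) = 1/(k-1) - 1/k for k >= 2:
sum_{k=n+1}^m 1/k^2 <= sum_{k=n+1}^m (1/(k-1) - 1/k) = 1/n - 1/m <= 1/n.
By symmetry the same bound holds with n,m swapped, so |a_m - a_n| <= 1/min(m,n) = g(min(m,n)). Since g(n) -> 0, (a_n) is Cauchy.
Now solve g(N) < 2/25: 1/N < 2/25 <=> N > 1/(2/25) = 25/2.
The smallest integer strictly greater than 25/2 is N = 13.
Check: g(13) = 1/13 < 2/25; g(12) = 1/12 >= 2/25. So N = 13.

13


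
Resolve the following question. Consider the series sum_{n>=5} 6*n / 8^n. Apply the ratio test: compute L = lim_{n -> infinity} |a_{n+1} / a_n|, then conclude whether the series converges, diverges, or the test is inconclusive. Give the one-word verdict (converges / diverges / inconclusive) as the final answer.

Let a_n denote the general term. Form the ratio a_{n+1}/a_n and simplify:
a_{n+1}/a_n = (n + 1)/(8*n)
Take the limit as n -> infinity: L = 1/8.
Since L = 1/8 < 1, the ratio test implies the series converges.

converges


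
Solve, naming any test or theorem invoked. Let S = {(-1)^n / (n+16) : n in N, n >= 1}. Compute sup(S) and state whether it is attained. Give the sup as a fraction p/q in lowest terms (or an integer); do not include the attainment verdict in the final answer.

Analysis:
- Values: -1/17, 1/18, -1/19, 1/20, -1/21, ...
- Positive terms (even n): 1/(2+16), 1/(4+16), ... decreasing -> max = 1/18 (n=2).
- Negative terms (odd n): -1/(1+16), -1/(3+16), ... increasing -> min = -1/17 (n=1).
- So sup = 1/18 (attained at n=2); inf = -1/17 (attained at n=1).
Conclusion: sup(S) = 1/18, attained in S.

1/18


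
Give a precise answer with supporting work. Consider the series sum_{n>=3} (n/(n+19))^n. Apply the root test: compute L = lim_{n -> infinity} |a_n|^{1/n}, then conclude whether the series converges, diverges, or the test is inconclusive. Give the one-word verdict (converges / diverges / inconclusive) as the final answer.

Let a_n denote the general term. Form |a_n|^(1/n) and simplify:
|a_n|^(1/n) = n/(n + 19)
Take the limit as n -> infinity: L = 1.
Since L = 1, the root test is inconclusive. (In fact a_n = (n/(n+19))^n -> e^(-19) != 0, so the nth-term test shows divergence; but the root test itself gives no conclusion.)

inconclusive


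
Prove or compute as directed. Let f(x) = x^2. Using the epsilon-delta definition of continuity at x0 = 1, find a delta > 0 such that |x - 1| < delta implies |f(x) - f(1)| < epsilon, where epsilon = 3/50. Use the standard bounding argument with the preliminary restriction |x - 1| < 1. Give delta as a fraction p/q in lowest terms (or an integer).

Factor: |x^2 - (1)^2| = |x - 1| * |x + 1|.
Impose |x - 1| < 1 first. Then |x + 1| = |(x - 1) + 2*(1)| <= |x - 1| + 2*|1| < 1 + 2 = 3.
So |x^2 - (1)^2| < delta * 3.
We need delta * 3 <= 3/50, i.e. delta <= 3/50/3 = 1/50.
Since 1/50 < 1, this is tighter than 1; take delta = 1/50.
So delta = 1/50 works.

1/50


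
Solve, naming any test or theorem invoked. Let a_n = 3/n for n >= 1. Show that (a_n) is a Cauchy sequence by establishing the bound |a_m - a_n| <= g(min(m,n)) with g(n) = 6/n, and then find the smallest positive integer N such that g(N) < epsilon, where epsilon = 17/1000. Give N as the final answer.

For any m, n >= 1, by the triangle inequality:
|a_m - a_n| = |3/m - 3/n| <= 3*1/m + 3*1/n <= 6/min(m,n).
So g(n) = 6/n bounds the Cauchy difference. Since g(n) -> 0, (a_n) is Cauchy.
Now solve g(N) < 17/1000: 6/N < 17/1000 <=> N > 6 / (17/1000) = 6000/17.
The smallest integer strictly greater than 6000/17 is N = 353.
Check: g(353) = 6/353 = 6/353 < 17/1000; g(352) = 3/176 >= 17/1000. So N = 353.

353


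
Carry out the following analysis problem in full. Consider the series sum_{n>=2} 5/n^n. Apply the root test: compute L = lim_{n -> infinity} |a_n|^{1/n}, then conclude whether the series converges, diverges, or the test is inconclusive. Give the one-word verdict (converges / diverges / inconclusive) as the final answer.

Let a_n denote the general term. Form |a_n|^(1/n) and simplify:
|a_n|^(1/n) = 5^(1/n)/n
Take the limit as n -> infinity: L = 0.
Since L = 0 < 1, the root test implies convergence.

converges


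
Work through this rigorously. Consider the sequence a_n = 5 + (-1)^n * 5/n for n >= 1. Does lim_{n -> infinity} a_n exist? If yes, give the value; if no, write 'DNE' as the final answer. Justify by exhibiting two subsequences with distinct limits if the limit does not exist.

Examine the behaviour of a_n along subsequences.
Even-n subsequence a_{2k} = 5 + 5/(2k) -> 5. Odd-n subsequence a_{2k+1} = 5 - 5/(2k+1) -> 5. Both tend to 5, which suggests the limit is 5; verify directly.
|a_n - 5| = |(-1)^n * 5/n| = 5/n for every n >= 1.
Given epsilon > 0, choose a positive integer N > 5/epsilon. Then for all n >= N, |a_n - 5| = 5/n <= 5/N < epsilon.
So by the definition of the limit, lim a_n exists and equals 5.

5


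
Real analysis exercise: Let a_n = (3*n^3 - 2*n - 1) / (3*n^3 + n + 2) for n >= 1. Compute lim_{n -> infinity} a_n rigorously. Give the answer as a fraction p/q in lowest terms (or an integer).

Divide numerator and denominator by n^3, the highest power:
numerator / n^3 = 3 - 2/n^2 - 1/n^3
denominator / n^3 = 3 + n^(-2) + 2/n^3
As n -> infinity, all terms of the form c/n^k (k >= 1) tend to 0.
So numerator / n^3 -> 3 and denominator / n^3 -> 3.
Therefore lim a_n = 1.

1


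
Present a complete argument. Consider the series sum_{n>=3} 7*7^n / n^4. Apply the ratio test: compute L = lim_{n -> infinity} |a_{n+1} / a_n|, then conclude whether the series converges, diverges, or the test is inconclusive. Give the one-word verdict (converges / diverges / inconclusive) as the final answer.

Let a_n denote the general term. Form the ratio a_{n+1}/a_n and simplify:
a_{n+1}/a_n = 7*n^4/(n + 1)^4
Take the limit as n -> infinity: L = 7.
Since L = 7 > 1 (or L = infinity), the ratio test implies the series diverges.

diverges


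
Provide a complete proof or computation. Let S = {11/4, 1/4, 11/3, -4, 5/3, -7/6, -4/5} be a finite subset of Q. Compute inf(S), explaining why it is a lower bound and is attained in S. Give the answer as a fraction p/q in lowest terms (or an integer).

S is finite, so inf(S) = min(S).
Sorted increasing:
-4, -7/6, -4/5, 1/4, 5/3, 11/4, 11/3
The extremum is -4.
For every x in S, x >= -4. And -4 is in S, so it is attained.
Therefore inf(S) = -4.

-4


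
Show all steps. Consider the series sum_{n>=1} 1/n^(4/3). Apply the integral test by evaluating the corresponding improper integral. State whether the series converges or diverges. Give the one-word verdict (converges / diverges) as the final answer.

Let f(x) = x^(-4/3). Then f is positive, continuous, and decreasing on [1, infinity), so the integral test applies.
Compute the improper integral int_{1}^infinity f(x) dx:
  antiderivative F(x) = -3/x^(1/3).
  As x -> infinity, F(x) -> 0 (since p = 4/3 > 1).
  So int = F(infinity) - F(1) = 0 - (-3) = 3.
  Finite, so by the integral test, the series converges.

converges


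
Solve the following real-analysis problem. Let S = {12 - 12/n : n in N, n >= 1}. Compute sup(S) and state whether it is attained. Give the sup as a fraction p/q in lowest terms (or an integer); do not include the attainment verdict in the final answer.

Analysis:
- Values: 0, 6, 8, 9, ... strictly increasing.
- Minimum is 0 (n=1); inf = 0 (attained).
- 12 - 12/n -> 12 from below; sup = 12, not attained.
Conclusion: sup(S) = 12, not attained in S.

12


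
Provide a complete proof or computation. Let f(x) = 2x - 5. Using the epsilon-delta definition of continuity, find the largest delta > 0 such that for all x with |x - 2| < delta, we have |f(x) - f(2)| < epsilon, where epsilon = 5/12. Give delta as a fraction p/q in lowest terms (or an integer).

We compute f(2) = 2*(2) - 5 = -1.
|f(x) - f(2)| = |2x - 5 - (-1)| = |2(x - 2)| = 2|x - 2|.
We need 2|x - 2| < 5/12, i.e. |x - 2| < 5/12 / 2 = 5/24.
So any delta <= 5/24 works. Conversely, if delta > 5/24, then x = 2 + 5/24 satisfies |x - 2| = 5/24 < delta but |f(x) - f(2)| = 2 * 5/24 = 5/12, which is not < 5/12; so no larger delta works.
Hence the largest such delta is 5/24.

5/24


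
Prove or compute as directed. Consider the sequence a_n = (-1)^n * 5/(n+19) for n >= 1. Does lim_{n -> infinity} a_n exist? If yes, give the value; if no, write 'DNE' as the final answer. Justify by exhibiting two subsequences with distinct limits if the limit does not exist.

Examine the behaviour of a_n along subsequences.
Even-n subsequence a_{2k} = 5/(2k+19) -> 0. Odd-n subsequence a_{2k+1} = -5/(2k+20) -> 0. Both tend to 0, which suggests the limit is 0; verify directly.
|a_n - 0| = 5/(n+19) < 5/n for every n >= 1.
Given epsilon > 0, choose a positive integer N > 5/epsilon. Then for all n >= N, |a_n| < 5/n <= 5/N < epsilon.
So by the definition of the limit, lim a_n exists and equals 0.

0


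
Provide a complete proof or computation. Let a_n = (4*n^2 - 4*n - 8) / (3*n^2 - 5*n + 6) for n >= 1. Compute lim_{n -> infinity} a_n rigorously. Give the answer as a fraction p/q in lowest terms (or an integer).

Divide numerator and denominator by n^2, the highest power:
numerator / n^2 = 4 - 4/n - 8/n^2
denominator / n^2 = 3 - 5/n + 6/n^2
As n -> infinity, all terms of the form c/n^k (k >= 1) tend to 0.
So numerator / n^2 -> 4 and denominator / n^2 -> 3.
Therefore lim a_n = 4/3.

4/3


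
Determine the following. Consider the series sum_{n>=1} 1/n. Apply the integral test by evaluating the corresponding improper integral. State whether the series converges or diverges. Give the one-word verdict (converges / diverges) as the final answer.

Let f(x) = 1/x. Then f is positive, continuous, and decreasing on [1, infinity), so the integral test applies.
Compute the improper integral int_{1}^infinity f(x) dx:
  antiderivative F(x) = log(x).
  As x -> infinity, log(x) -> infinity.
  So int = infinity - log(1) = infinity. By the integral test, the series diverges.

diverges


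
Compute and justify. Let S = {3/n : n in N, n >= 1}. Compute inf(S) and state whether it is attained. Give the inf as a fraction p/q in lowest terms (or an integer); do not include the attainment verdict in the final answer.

Analysis:
- Values: 3, 3/2, 1, 3/4, ... strictly decreasing.
- The maximum is 3 (n=1); sup = 3 (attained).
- The set is bounded below by 0; 3/n -> 0 so 0 is the greatest lower bound.
- 0 is not in the set, so inf = 0 is not attained.
Conclusion: inf(S) = 0, not attained in S.

0


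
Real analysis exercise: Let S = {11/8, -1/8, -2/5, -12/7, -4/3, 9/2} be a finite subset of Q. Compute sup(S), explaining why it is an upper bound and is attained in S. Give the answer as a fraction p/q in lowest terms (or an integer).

S is finite, so sup(S) = max(S).
Sorted decreasing:
9/2, 11/8, -1/8, -2/5, -4/3, -12/7
The extremum is 9/2.
For every x in S, x <= 9/2. And 9/2 is in S, so it is attained.
Therefore sup(S) = 9/2.

9/2


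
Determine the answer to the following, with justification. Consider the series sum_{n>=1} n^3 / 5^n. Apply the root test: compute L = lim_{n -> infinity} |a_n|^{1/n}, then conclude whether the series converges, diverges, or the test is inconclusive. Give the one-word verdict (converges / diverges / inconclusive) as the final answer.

Let a_n denote the general term. Form |a_n|^(1/n) and simplify:
|a_n|^(1/n) = n^(3/n)/5
Take the limit as n -> infinity: L = 1/5.
Since L = 1/5 < 1, the root test implies convergence.

converges


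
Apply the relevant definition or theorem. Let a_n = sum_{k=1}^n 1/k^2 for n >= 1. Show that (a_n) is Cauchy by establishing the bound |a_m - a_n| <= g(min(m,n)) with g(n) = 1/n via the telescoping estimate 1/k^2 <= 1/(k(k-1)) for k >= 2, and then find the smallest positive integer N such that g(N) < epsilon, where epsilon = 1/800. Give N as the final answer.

For m > n >= 1: |a_m - a_n| = sum_{k=n+1}^m 1/k^2.
Use 1/k^2 <= 1/(k(k-1)) = 1/(k-1) - 1/k for k >= 2:
sum_{k=n+1}^m 1/k^2 <= sum_{k=n+1}^m (1/(k-1) - 1/k) = 1/n - 1/m <= 1/n.
By symmetry the same bound holds with n,m swapped, so |a_m - a_n| <= 1/min(m,n) = g(min(m,n)). Since g(n) -> 0, (a_n) is Cauchy.
Now solve g(N) < 1/800: 1/N < 1/800 <=> N > 1/(1/800) = 800.
The smallest integer strictly greater than 800 is N = 801.
Check: g(801) = 1/801 < 1/800; g(800) = 1/800 >= 1/800. So N = 801.

801


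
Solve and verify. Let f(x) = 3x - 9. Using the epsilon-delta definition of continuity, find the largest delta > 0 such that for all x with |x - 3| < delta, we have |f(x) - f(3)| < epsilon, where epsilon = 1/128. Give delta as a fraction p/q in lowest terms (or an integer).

We compute f(3) = 3*(3) - 9 = 0.
|f(x) - f(3)| = |3x - 9 - (0)| = |3(x - 3)| = 3|x - 3|.
We need 3|x - 3| < 1/128, i.e. |x - 3| < 1/128 / 3 = 1/384.
So any delta <= 1/384 works. Conversely, if delta > 1/384, then x = 3 + 1/384 satisfies |x - 3| = 1/384 < delta but |f(x) - f(3)| = 3 * 1/384 = 1/128, which is not < 1/128; so no larger delta works.
Hence the largest such delta is 1/384.

1/384


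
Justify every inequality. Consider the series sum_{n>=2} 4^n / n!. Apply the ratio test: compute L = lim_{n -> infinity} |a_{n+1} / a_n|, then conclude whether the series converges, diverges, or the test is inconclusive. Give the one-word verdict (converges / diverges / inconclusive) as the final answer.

Let a_n denote the general term. Form the ratio a_{n+1}/a_n and simplify:
a_{n+1}/a_n = 4/(n + 1)
Take the limit as n -> infinity: L = 0.
Since L = 0 < 1, the ratio test implies the series converges.

converges


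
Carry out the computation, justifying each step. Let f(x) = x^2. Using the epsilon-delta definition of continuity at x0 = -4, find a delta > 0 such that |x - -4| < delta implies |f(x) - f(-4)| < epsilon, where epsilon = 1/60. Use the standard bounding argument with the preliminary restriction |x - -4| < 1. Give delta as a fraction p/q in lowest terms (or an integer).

Factor: |x^2 - (-4)^2| = |x - -4| * |x + -4|.
Impose |x - -4| < 1 first. Then |x + -4| = |(x - -4) + 2*(-4)| <= |x - -4| + 2*|-4| < 1 + 8 = 9.
So |x^2 - (-4)^2| < delta * 9.
We need delta * 9 <= 1/60, i.e. delta <= 1/60/9 = 1/540.
Since 1/540 < 1, this is tighter than 1; take delta = 1/540.
So delta = 1/540 works.

1/540


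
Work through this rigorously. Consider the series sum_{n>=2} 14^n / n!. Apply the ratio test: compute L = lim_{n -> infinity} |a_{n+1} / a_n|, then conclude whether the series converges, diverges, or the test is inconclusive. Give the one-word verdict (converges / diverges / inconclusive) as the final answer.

Let a_n denote the general term. Form the ratio a_{n+1}/a_n and simplify:
a_{n+1}/a_n = 14/(n + 1)
Take the limit as n -> infinity: L = 0.
Since L = 0 < 1, the ratio test implies the series converges.

converges


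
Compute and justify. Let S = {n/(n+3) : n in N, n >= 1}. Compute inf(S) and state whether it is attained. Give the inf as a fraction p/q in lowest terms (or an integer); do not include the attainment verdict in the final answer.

Analysis:
- Values: 1/4, 2/5, 1/2, 4/7, ... strictly increasing.
- Minimum is 1/4 (n=1); inf = 1/4 (attained).
- n/(n+3) = 1 - 3/(n+3) -> 1 from below as n -> infinity, and never equals 1.
- So sup = 1 (not attained).
Conclusion: inf(S) = 1/4, attained in S.

1/4


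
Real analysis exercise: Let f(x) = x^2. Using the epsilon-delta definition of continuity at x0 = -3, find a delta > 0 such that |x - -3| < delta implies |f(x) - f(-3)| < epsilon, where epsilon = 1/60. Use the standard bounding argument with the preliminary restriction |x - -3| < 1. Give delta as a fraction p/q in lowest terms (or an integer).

Factor: |x^2 - (-3)^2| = |x - -3| * |x + -3|.
Impose |x - -3| < 1 first. Then |x + -3| = |(x - -3) + 2*(-3)| <= |x - -3| + 2*|-3| < 1 + 6 = 7.
So |x^2 - (-3)^2| < delta * 7.
We need delta * 7 <= 1/60, i.e. delta <= 1/60/7 = 1/420.
Since 1/420 < 1, this is tighter than 1; take delta = 1/420.
So delta = 1/420 works.

1/420


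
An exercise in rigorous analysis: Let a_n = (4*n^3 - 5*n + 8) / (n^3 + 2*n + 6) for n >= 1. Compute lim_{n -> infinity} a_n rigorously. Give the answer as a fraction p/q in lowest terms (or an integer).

Divide numerator and denominator by n^3, the highest power:
numerator / n^3 = 4 - 5/n^2 + 8/n^3
denominator / n^3 = 1 + 2/n^2 + 6/n^3
As n -> infinity, all terms of the form c/n^k (k >= 1) tend to 0.
So numerator / n^3 -> 4 and denominator / n^3 -> 1.
Therefore lim a_n = 4.

4


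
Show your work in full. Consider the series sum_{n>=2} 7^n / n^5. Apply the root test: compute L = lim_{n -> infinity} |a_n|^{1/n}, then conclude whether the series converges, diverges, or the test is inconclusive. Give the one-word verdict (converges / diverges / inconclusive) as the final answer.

Let a_n denote the general term. Form |a_n|^(1/n) and simplify:
|a_n|^(1/n) = 7/n^(5/n)
Take the limit as n -> infinity: L = 7.
Since L = 7 > 1, the root test implies divergence.

diverges


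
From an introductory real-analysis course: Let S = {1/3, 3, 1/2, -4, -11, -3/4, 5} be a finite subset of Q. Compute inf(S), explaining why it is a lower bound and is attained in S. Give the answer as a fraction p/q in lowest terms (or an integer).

S is finite, so inf(S) = min(S).
Sorted increasing:
-11, -4, -3/4, 1/3, 1/2, 3, 5
The extremum is -11.
For every x in S, x >= -11. And -11 is in S, so it is attained.
Therefore inf(S) = -11.

-11


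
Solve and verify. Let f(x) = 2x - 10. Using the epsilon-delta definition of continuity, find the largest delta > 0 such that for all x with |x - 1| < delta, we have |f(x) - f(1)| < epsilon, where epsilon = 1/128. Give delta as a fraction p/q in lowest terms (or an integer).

We compute f(1) = 2*(1) - 10 = -8.
|f(x) - f(1)| = |2x - 10 - (-8)| = |2(x - 1)| = 2|x - 1|.
We need 2|x - 1| < 1/128, i.e. |x - 1| < 1/128 / 2 = 1/256.
So any delta <= 1/256 works. Conversely, if delta > 1/256, then x = 1 + 1/256 satisfies |x - 1| = 1/256 < delta but |f(x) - f(1)| = 2 * 1/256 = 1/128, which is not < 1/128; so no larger delta works.
Hence the largest such delta is 1/256.

1/256


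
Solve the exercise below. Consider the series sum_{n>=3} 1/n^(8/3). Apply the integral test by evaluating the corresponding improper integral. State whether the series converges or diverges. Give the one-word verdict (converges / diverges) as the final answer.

Let f(x) = x^(-8/3). Then f is positive, continuous, and decreasing on [3, infinity), so the integral test applies.
Compute the improper integral int_{3}^infinity f(x) dx:
  antiderivative F(x) = -3/(5*x^(5/3)).
  As x -> infinity, F(x) -> 0 (since p = 8/3 > 1).
  So int = F(infinity) - F(3) = 0 - (-3^(1/3)/15) = 3^(1/3)/15.
  Finite, so by the integral test, the series converges.

converges


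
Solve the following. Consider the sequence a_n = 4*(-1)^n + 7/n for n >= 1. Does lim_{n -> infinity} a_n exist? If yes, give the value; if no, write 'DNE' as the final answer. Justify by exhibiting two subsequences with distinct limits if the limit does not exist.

Examine the behaviour of a_n along subsequences.
a_{2k} = 4 + 7/(2k) -> 4. a_{2k+1} = -4 + 7/(2k+1) -> -4.
Since these two subsequential limits are 4 and -4, distinct, the full sequence cannot converge (a convergent sequence has all subsequences tending to the same limit). So lim a_n does not exist.

DNE


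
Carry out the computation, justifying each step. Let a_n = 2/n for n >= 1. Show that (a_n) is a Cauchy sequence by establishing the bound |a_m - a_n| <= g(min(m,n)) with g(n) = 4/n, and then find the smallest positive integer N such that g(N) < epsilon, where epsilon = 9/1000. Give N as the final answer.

For any m, n >= 1, by the triangle inequality:
|a_m - a_n| = |2/m - 2/n| <= 2*1/m + 2*1/n <= 4/min(m,n).
So g(n) = 4/n bounds the Cauchy difference. Since g(n) -> 0, (a_n) is Cauchy.
Now solve g(N) < 9/1000: 4/N < 9/1000 <=> N > 4 / (9/1000) = 4000/9.
The smallest integer strictly greater than 4000/9 is N = 445.
Check: g(445) = 4/445 = 4/445 < 9/1000; g(444) = 1/111 >= 9/1000. So N = 445.

445


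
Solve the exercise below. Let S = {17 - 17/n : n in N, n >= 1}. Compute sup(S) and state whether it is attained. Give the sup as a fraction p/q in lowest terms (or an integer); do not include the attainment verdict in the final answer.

Analysis:
- Values: 0, 17/2, 34/3, 51/4, ... strictly increasing.
- Minimum is 0 (n=1); inf = 0 (attained).
- 17 - 17/n -> 17 from below; sup = 17, not attained.
Conclusion: sup(S) = 17, not attained in S.

17


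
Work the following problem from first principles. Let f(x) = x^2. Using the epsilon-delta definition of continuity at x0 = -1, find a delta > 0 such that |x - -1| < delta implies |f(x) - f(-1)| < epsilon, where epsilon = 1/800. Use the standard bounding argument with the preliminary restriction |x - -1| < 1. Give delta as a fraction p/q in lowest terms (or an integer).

Factor: |x^2 - (-1)^2| = |x - -1| * |x + -1|.
Impose |x - -1| < 1 first. Then |x + -1| = |(x - -1) + 2*(-1)| <= |x - -1| + 2*|-1| < 1 + 2 = 3.
So |x^2 - (-1)^2| < delta * 3.
We need delta * 3 <= 1/800, i.e. delta <= 1/800/3 = 1/2400.
Since 1/2400 < 1, this is tighter than 1; take delta = 1/2400.
So delta = 1/2400 works.

1/2400


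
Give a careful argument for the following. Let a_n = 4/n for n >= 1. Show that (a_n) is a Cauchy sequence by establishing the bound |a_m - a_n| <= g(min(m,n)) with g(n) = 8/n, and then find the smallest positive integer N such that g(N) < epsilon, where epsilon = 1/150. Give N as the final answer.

For any m, n >= 1, by the triangle inequality:
|a_m - a_n| = |4/m - 4/n| <= 4*1/m + 4*1/n <= 8/min(m,n).
So g(n) = 8/n bounds the Cauchy difference. Since g(n) -> 0, (a_n) is Cauchy.
Now solve g(N) < 1/150: 8/N < 1/150 <=> N > 8 / (1/150) = 1200.
The smallest integer strictly greater than 1200 is N = 1201.
Check: g(1201) = 8/1201 = 8/1201 < 1/150; g(1200) = 1/150 >= 1/150. So N = 1201.

1201


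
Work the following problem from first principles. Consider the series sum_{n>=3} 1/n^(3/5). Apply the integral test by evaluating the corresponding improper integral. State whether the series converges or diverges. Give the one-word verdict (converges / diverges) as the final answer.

Let f(x) = x^(-3/5). Then f is positive, continuous, and decreasing on [3, infinity), so the integral test applies.
Compute the improper integral int_{3}^infinity f(x) dx:
  antiderivative F(x) = 5*x^(2/5)/2.
  As x -> infinity, F(x) -> infinity (since p = 3/5 < 1).
  So the integral diverges. By the integral test, the series diverges.

diverges


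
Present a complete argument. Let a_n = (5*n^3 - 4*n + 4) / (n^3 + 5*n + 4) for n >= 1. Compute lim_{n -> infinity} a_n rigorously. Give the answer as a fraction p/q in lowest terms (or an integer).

Divide numerator and denominator by n^3, the highest power:
numerator / n^3 = 5 - 4/n^2 + 4/n^3
denominator / n^3 = 1 + 5/n^2 + 4/n^3
As n -> infinity, all terms of the form c/n^k (k >= 1) tend to 0.
So numerator / n^3 -> 5 and denominator / n^3 -> 1.
Therefore lim a_n = 5.

5


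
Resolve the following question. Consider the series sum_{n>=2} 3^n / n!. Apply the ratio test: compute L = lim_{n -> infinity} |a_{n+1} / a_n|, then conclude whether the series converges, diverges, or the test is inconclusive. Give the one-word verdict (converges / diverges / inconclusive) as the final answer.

Let a_n denote the general term. Form the ratio a_{n+1}/a_n and simplify:
a_{n+1}/a_n = 3/(n + 1)
Take the limit as n -> infinity: L = 0.
Since L = 0 < 1, the ratio test implies the series converges.

converges


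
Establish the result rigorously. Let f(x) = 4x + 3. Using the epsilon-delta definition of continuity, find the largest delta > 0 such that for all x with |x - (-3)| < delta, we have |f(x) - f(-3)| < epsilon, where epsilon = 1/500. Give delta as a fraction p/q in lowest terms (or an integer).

We compute f(-3) = 4*(-3) + 3 = -9.
|f(x) - f(-3)| = |4x + 3 - (-9)| = |4(x - (-3))| = 4|x - (-3)|.
We need 4|x - (-3)| < 1/500, i.e. |x - (-3)| < 1/500 / 4 = 1/2000.
So any delta <= 1/2000 works. Conversely, if delta > 1/2000, then x = -3 + 1/2000 satisfies |x - (-3)| = 1/2000 < delta but |f(x) - f(-3)| = 4 * 1/2000 = 1/500, which is not < 1/500; so no larger delta works.
Hence the largest such delta is 1/2000.

1/2000


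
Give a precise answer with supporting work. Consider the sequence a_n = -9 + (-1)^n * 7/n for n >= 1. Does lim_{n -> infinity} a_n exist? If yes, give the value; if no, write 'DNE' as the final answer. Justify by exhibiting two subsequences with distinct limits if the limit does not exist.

Examine the behaviour of a_n along subsequences.
Even-n subsequence a_{2k} = -9 + 7/(2k) -> -9. Odd-n subsequence a_{2k+1} = -9 - 7/(2k+1) -> -9. Both tend to -9, which suggests the limit is -9; verify directly.
|a_n - (-9)| = |(-1)^n * 7/n| = 7/n for every n >= 1.
Given epsilon > 0, choose a positive integer N > 7/epsilon. Then for all n >= N, |a_n - (-9)| = 7/n <= 7/N < epsilon.
So by the definition of the limit, lim a_n exists and equals -9.

-9


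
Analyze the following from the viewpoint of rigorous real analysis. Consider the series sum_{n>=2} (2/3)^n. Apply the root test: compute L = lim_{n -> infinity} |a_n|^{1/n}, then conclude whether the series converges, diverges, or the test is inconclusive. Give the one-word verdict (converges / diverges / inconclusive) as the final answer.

Let a_n denote the general term. Form |a_n|^(1/n) and simplify:
|a_n|^(1/n) = 2/3
Take the limit as n -> infinity: L = 2/3.
Since L = 2/3 < 1, the root test implies convergence.

converges


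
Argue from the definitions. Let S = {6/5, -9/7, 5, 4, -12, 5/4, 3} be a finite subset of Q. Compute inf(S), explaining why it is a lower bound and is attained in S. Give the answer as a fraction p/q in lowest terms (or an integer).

S is finite, so inf(S) = min(S).
Sorted increasing:
-12, -9/7, 6/5, 5/4, 3, 4, 5
The extremum is -12.
For every x in S, x >= -12. And -12 is in S, so it is attained.
Therefore inf(S) = -12.

-12


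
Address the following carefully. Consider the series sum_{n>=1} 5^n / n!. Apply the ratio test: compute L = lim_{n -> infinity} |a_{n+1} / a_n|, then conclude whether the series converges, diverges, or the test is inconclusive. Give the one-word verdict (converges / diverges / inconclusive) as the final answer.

Let a_n denote the general term. Form the ratio a_{n+1}/a_n and simplify:
a_{n+1}/a_n = 5/(n + 1)
Take the limit as n -> infinity: L = 0.
Since L = 0 < 1, the ratio test implies the series converges.

converges


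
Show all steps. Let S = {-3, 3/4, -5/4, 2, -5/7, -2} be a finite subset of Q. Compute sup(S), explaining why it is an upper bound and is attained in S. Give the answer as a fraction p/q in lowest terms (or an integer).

S is finite, so sup(S) = max(S).
Sorted decreasing:
2, 3/4, -5/7, -5/4, -2, -3
The extremum is 2.
For every x in S, x <= 2. And 2 is in S, so it is attained.
Therefore sup(S) = 2.

2


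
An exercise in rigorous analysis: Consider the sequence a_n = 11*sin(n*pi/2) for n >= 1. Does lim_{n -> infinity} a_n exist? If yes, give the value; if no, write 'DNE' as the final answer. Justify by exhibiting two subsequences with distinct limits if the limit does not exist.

Examine the behaviour of a_n along subsequences.
a_{4k+1} = 11*sin(pi/2 + 2k*pi) = 11 -> 11. a_{4k+3} = 11*sin(3pi/2 + 2k*pi) = -11 -> -11.
Since these two subsequential limits are 11 and -11, distinct, the full sequence cannot converge (a convergent sequence has all subsequences tending to the same limit). So lim a_n does not exist.

DNE


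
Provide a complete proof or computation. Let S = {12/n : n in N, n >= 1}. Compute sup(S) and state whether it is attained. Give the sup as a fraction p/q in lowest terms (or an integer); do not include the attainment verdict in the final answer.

Analysis:
- Values: 12, 6, 4, 3, ... strictly decreasing.
- The maximum is 12 (n=1); sup = 12 (attained).
- The set is bounded below by 0; 12/n -> 0 so 0 is the greatest lower bound.
- 0 is not in the set, so inf = 0 is not attained.
Conclusion: sup(S) = 12, attained in S.

12


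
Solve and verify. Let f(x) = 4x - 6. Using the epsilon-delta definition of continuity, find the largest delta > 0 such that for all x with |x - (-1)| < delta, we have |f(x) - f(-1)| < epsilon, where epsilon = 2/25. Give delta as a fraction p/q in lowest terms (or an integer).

We compute f(-1) = 4*(-1) - 6 = -10.
|f(x) - f(-1)| = |4x - 6 - (-10)| = |4(x - (-1))| = 4|x - (-1)|.
We need 4|x - (-1)| < 2/25, i.e. |x - (-1)| < 2/25 / 4 = 1/50.
So any delta <= 1/50 works. Conversely, if delta > 1/50, then x = -1 + 1/50 satisfies |x - (-1)| = 1/50 < delta but |f(x) - f(-1)| = 4 * 1/50 = 2/25, which is not < 2/25; so no larger delta works.
Hence the largest such delta is 1/50.

1/50


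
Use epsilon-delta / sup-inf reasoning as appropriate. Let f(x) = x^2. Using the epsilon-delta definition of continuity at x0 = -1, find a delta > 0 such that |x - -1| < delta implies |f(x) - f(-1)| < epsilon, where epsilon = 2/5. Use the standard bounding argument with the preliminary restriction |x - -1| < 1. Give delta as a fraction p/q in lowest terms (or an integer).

Factor: |x^2 - (-1)^2| = |x - -1| * |x + -1|.
Impose |x - -1| < 1 first. Then |x + -1| = |(x - -1) + 2*(-1)| <= |x - -1| + 2*|-1| < 1 + 2 = 3.
So |x^2 - (-1)^2| < delta * 3.
We need delta * 3 <= 2/5, i.e. delta <= 2/5/3 = 2/15.
Since 2/15 < 1, this is tighter than 1; take delta = 2/15.
So delta = 2/15 works.

2/15


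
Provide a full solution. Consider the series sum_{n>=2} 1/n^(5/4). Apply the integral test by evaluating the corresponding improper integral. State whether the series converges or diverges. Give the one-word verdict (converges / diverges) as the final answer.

Let f(x) = x^(-5/4). Then f is positive, continuous, and decreasing on [2, infinity), so the integral test applies.
Compute the improper integral int_{2}^infinity f(x) dx:
  antiderivative F(x) = -4/x^(1/4).
  As x -> infinity, F(x) -> 0 (since p = 5/4 > 1).
  So int = F(infinity) - F(2) = 0 - (-2*2^(3/4)) = 2*2^(3/4).
  Finite, so by the integral test, the series converges.

converges


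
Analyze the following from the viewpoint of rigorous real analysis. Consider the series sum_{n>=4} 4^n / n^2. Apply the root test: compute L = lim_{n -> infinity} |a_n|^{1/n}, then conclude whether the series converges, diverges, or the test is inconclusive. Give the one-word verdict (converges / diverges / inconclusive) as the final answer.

Let a_n denote the general term. Form |a_n|^(1/n) and simplify:
|a_n|^(1/n) = 4/n^(2/n)
Take the limit as n -> infinity: L = 4.
Since L = 4 > 1, the root test implies divergence.

diverges
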